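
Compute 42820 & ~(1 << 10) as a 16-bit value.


42820 & ~(1 << 10) = 41796

41796


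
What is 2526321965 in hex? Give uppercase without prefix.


2526321965 = 96949D2D hex

96949D2D


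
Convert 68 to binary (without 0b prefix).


68 = 1000100 in binary

1000100


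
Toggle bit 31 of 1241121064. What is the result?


1241121064 ^ (1 << 31) = 1241121064 ^ 2147483648 = 3388604712

3388604712


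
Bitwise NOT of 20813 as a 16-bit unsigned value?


~0b101000101001101 = 0b1010111010110010 = 44722 (16-bit unsigned)

44722


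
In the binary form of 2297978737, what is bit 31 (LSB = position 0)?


0b10001000111110000101111101110001, position 31 = 1

1


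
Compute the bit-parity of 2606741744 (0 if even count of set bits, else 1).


0b10011011010111111011100011110000 has 19 ones => parity 1

1


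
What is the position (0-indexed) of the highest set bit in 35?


0b100011. Highest set bit at position 5

5


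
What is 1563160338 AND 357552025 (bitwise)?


0b1011101001010111110111100010010 & 0b10101010011111100111110011001 = 0b10101000010111100111100010000 = 353095440

353095440


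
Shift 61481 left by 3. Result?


0b1111000000101001 << 3 = 0b1111000000101001000 = 491848

491848


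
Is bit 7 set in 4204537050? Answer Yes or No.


0b11111010100111000010010011011010, bit 7 = 1. Yes

Yes


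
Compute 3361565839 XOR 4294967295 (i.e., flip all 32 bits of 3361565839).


3361565839 ^ 4294967295 = 933401456

933401456


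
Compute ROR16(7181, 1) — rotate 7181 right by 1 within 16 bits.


Rotate 0b1110000001101 right by 1 (16-bit) = 0b1000111000000110 = 36358

36358


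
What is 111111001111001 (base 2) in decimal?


111111001111001 in decimal = 32377

32377


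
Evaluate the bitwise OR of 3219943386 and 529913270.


0b10111111111011000110111111011010 | 0b11111100101011101010110110110 = 0b10111111111111011111111111111110 = 3221094398

3221094398


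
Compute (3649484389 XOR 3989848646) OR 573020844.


Step 1: 3649484389 ^ 3989848646 = 878113827
Step 2: 878113827 | 573020844 = 913833647

913833647


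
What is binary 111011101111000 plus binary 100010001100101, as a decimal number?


111011101111000 + 100010001100101 = 1011101111011101 = 48093

48093


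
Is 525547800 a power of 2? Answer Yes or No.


0b11111010100110011100100011000. Multiple bits set => No

No


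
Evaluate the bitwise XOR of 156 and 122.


0b10011100 ^ 0b1111010 = 0b11100110 = 230

230


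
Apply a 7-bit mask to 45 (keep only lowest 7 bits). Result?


45 & 127 = 45

45


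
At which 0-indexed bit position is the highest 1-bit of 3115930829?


0b10111001101110010101010011001101. Highest set bit at position 31

31


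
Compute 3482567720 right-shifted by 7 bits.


0b11001111100100111100010000101000 >> 7 = 0b1100111110010011110001000 = 27207560

27207560


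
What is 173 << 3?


0b10101101 << 3 = 0b10101101000 = 1384

1384


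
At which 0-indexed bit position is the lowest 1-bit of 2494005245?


0b10010100101001110111111111111101. Lowest set bit at position 0

0


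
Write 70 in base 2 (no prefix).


70 = 1000110 in binary

1000110


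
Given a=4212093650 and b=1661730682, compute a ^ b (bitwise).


4212093650 ^ 1661730682 = 2550435240

2550435240


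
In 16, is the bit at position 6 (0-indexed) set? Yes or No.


0b10000, bit 6 = 0. No

No


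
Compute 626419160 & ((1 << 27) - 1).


626419160 & 134217727 = 89548248

89548248


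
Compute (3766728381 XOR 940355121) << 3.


Step 1: 3766728381 ^ 940355121 = 3633256588
Step 2: 3633256588 << 3 = 29066052704

29066052704


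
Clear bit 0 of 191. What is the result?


191 & ~(1 << 0) = 190

190


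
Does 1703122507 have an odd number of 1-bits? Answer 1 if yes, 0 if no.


0b1100101100000111001011001001011 has 15 ones => parity 1

1


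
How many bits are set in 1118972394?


0b1000010101100100010100111101010 has 14 set bits

14


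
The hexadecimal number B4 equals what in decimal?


B4 hex = 180 decimal

180


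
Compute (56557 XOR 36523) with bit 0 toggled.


Step 1: 56557 ^ 36523 = 21062
Step 2: 21062 ^ (1 << 0) = 21062 ^ 1 = 21063

21063


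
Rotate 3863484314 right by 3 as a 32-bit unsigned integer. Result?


Rotate 0b11100110010010000001011110011010 right by 3 (32-bit) = 0b1011100110010010000001011110011 = 1556677363

1556677363


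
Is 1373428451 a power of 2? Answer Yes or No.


0b1010001110111001101101011100011. Multiple bits set => No

No


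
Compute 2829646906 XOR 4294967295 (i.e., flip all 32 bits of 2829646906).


2829646906 ^ 4294967295 = 1465320389

1465320389


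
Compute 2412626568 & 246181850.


0b10001111110011011100001010001000 & 0b1110101011000110111111011010 = 0b1110100011000100001010001000 = 244073096

244073096


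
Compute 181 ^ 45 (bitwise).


0b10110101 ^ 0b101101 = 0b10011000 = 152

152


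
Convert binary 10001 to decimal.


10001 in decimal = 17

17


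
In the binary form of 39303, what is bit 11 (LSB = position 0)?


0b1001100110000111, position 11 = 1

1


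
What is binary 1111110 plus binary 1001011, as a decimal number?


1111110 + 1001011 = 11001001 = 201

201


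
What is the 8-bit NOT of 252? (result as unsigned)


~0b11111100 = 0b11 = 3 (8-bit unsigned)

3


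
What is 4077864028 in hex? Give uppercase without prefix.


4077864028 = F30F445C hex

F30F445C


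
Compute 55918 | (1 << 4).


55918 | (1 << 4) = 55918 | 16 = 55934

55934


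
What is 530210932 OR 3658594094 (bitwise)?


0b11111100110100110000001110100 | 0b11011010000100011011011100101110 = 0b11011111100110111111011101111110 = 3751540606

3751540606


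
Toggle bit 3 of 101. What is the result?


101 ^ (1 << 3) = 101 ^ 8 = 109

109


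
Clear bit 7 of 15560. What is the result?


15560 & ~(1 << 7) = 15432

15432


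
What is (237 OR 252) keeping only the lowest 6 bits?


Step 1: 237 | 252 = 253
Step 2: 253 & 63 = 61

61


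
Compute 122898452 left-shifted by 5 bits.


0b111010100110100100000010100 << 5 = 0b11101010011010010000001010000000 = 3932750464

3932750464


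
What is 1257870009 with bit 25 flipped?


1257870009 ^ (1 << 25) = 1257870009 ^ 33554432 = 1224315577

1224315577


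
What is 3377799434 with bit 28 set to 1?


3377799434 | (1 << 28) = 3377799434 | 268435456 = 3646234890

3646234890


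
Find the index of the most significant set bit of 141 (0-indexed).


0b10001101. Highest set bit at position 7

7


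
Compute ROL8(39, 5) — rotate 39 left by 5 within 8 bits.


Rotate 0b100111 left by 5 (8-bit) = 0b11100100 = 228

228


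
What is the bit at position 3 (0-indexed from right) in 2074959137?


0b1111011101011010101110100100001, position 3 = 0

0


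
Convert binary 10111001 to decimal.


10111001 in decimal = 185

185


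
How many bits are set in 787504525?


0b101110111100000101110110001101 has 17 set bits

17


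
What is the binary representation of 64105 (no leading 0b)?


64105 = 1111101001101001 in binary

1111101001101001


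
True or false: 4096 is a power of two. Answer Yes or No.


0b1000000000000. Only one bit set => Yes

Yes


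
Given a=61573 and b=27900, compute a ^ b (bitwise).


61573 ^ 27900 = 40057

40057


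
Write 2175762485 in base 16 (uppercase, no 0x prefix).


2175762485 = 81AF8035 hex

81AF8035


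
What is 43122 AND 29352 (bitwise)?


0b1010100001110010 & 0b111001010101000 = 0b10000000100000 = 8224

8224


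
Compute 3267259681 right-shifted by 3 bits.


0b11000010101111100110110100100001 >> 3 = 0b11000010101111100110110100100 = 408407460

408407460


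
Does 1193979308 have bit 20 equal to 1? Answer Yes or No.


0b1000111001010101010110110101100, bit 20 = 0. No

No


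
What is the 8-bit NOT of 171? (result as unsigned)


~0b10101011 = 0b1010100 = 84 (8-bit unsigned)

84


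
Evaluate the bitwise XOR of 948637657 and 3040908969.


0b111000100010110000111111011001 ^ 0b10110101010000001001011010101001 = 0b10001101110010111001100101110000 = 2378930544

2378930544


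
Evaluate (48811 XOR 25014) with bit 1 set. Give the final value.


Step 1: 48811 ^ 25014 = 57117
Step 2: 57117 | (1 << 1) = 57117 | 2 = 57119

57119


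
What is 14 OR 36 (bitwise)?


0b1110 | 0b100100 = 0b101110 = 46

46


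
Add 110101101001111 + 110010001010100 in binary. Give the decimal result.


110101101001111 + 110010001010100 = 1100111110100011 = 53155

53155


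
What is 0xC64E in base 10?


C64E hex = 50766 decimal

50766


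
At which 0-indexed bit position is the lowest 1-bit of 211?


0b11010011. Lowest set bit at position 0

0


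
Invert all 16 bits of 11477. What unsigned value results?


11477 ^ 65535 = 54058

54058


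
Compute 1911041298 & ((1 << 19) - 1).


1911041298 & 524287 = 11538

11538


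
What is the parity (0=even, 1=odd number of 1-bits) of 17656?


0b100010011111000 has 7 ones => parity 1

1


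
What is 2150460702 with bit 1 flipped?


2150460702 ^ (1 << 1) = 2150460702 ^ 2 = 2150460700

2150460700


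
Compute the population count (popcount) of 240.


0b11110000 has 4 set bits

4


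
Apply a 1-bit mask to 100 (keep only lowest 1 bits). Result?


100 & 1 = 0

0


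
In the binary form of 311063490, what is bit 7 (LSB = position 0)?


0b10010100010100111001111000010, position 7 = 1

1


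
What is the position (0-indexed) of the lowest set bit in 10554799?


0b101000010000110110101111. Lowest set bit at position 0

0


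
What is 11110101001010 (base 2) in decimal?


11110101001010 in decimal = 15690

15690


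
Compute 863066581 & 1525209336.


0b110011011100010101100111010101 & 0b1011010111010001101100011111000 = 0b10010011000000101100011010000 = 308304080

308304080


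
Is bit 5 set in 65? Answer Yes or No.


0b1000001, bit 5 = 0. No

No


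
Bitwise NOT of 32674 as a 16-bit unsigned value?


~0b111111110100010 = 0b1000000001011101 = 32861 (16-bit unsigned)

32861


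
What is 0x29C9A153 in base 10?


29C9A153 hex = 701079891 decimal

701079891


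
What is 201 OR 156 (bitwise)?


0b11001001 | 0b10011100 = 0b11011101 = 221

221


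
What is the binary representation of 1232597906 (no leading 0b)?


1232597906 = 1001001011101111111001110010010 in binary

1001001011101111111001110010010


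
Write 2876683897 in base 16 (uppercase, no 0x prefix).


2876683897 = AB76B679 hex

AB76B679


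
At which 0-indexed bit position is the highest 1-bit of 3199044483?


0b10111110101011011000101110000011. Highest set bit at position 31

31


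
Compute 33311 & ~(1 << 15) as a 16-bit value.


33311 & ~(1 << 15) = 543

543


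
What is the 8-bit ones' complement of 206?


206 ^ 255 = 49

49


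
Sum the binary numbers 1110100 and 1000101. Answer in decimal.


1110100 + 1000101 = 10111001 = 185

185


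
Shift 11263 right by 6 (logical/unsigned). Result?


0b10101111111111 >> 6 = 0b10101111 = 175

175


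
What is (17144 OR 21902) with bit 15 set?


Step 1: 17144 | 21902 = 22526
Step 2: 22526 | (1 << 15) = 22526 | 32768 = 55294

55294


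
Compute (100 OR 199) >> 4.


Step 1: 100 | 199 = 231
Step 2: 231 >> 4 = 14

14


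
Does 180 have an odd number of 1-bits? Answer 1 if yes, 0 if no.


0b10110100 has 4 ones => parity 0

0


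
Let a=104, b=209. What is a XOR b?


104 ^ 209 = 185

185


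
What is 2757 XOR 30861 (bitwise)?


0b101011000101 ^ 0b111100010001101 = 0b111001001001000 = 29256

29256


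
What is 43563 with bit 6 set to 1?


43563 | (1 << 6) = 43563 | 64 = 43627

43627


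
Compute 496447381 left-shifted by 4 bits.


0b11101100101110010111110010101 << 4 = 0b111011001011100101111100101010000 = 7943158096

7943158096


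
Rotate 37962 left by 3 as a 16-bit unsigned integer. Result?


Rotate 0b1001010001001010 left by 3 (16-bit) = 0b1010001001010100 = 41556

41556


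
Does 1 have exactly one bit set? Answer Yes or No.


0b1. Only one bit set => Yes

Yes


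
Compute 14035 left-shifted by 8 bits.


0b11011011010011 << 8 = 0b1101101101001100000000 = 3592960

3592960


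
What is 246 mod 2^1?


246 & 1 = 0

0


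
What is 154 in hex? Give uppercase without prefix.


154 = 9A hex

9A


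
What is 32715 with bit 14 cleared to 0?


32715 & ~(1 << 14) = 16331

16331


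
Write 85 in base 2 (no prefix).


85 = 1010101 in binary

1010101


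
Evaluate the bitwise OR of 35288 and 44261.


0b1000100111011000 | 0b1010110011100101 = 0b1010110111111101 = 44541

44541


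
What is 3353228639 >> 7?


0b11000111110111100011010101011111 >> 7 = 0b1100011111011110001101010 = 26197098

26197098


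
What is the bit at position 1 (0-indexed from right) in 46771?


0b1011011010110011, position 1 = 1

1


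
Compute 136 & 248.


0b10001000 & 0b11111000 = 0b10001000 = 136

136


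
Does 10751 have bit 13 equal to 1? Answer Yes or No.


0b10100111111111, bit 13 = 1. Yes

Yes


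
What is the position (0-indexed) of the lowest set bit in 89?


0b1011001. Lowest set bit at position 0

0


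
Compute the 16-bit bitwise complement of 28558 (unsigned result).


~0b110111110001110 = 0b1001000001110001 = 36977 (16-bit unsigned)

36977


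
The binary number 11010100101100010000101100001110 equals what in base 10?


11010100101100010000101100001110 in decimal = 3568372494

3568372494


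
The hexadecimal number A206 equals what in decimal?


A206 hex = 41478 decimal

41478


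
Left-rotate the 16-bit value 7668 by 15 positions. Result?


Rotate 0b1110111110100 left by 15 (16-bit) = 0b111011111010 = 3834

3834


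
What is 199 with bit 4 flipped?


199 ^ (1 << 4) = 199 ^ 16 = 215

215


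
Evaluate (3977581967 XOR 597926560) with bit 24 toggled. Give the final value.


Step 1: 3977581967 ^ 597926560 = 3468080943
Step 2: 3468080943 ^ (1 << 24) = 3468080943 ^ 16777216 = 3484858159

3484858159


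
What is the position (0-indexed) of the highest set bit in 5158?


0b1010000100110. Highest set bit at position 12

12


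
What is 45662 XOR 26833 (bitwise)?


0b1011001001011110 ^ 0b110100011010001 = 0b1101101010001111 = 55951

55951


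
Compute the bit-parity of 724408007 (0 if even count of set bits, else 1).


0b101011001011011001011011000111 has 17 ones => parity 1

1


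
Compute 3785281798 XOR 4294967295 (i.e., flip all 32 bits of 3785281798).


3785281798 ^ 4294967295 = 509685497

509685497


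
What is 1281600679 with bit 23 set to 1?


1281600679 | (1 << 23) = 1281600679 | 8388608 = 1289989287

1289989287


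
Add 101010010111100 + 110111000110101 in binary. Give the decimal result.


101010010111100 + 110111000110101 = 1100001011110001 = 49905

49905


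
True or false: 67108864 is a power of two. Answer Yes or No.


0b100000000000000000000000000. Only one bit set => Yes

Yes


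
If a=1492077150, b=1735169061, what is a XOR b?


1492077150 ^ 1735169061 = 1065606779

1065606779


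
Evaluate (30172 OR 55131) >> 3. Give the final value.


Step 1: 30172 | 55131 = 63455
Step 2: 63455 >> 3 = 7931

7931


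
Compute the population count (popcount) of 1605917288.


0b1011111101110000101101001101000 has 17 set bits

17


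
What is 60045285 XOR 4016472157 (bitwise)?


0b11100101000011011111100101 ^ 0b11101111011001101000000001011101 = 0b11101100111100101011011110111000 = 3975329720

3975329720


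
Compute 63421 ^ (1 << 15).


63421 ^ (1 << 15) = 63421 ^ 32768 = 30653

30653


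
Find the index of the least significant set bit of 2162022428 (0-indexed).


0b10000000110111011101100000011100. Lowest set bit at position 2

2


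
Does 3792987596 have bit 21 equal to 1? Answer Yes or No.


0b11100010000101000110010111001100, bit 21 = 0. No

No


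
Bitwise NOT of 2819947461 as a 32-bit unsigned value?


~0b10101000000101001111101111000101 = 0b1010111111010110000010000111010 = 1475019834 (32-bit unsigned)

1475019834


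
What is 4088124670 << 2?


0b11110011101010111101010011111110 << 2 = 0b1111001110101011110101001111111000 = 16352498680

16352498680


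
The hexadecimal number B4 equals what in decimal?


B4 hex = 180 decimal

180


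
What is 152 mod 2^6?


152 & 63 = 24

24


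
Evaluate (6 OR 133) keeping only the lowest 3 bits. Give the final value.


Step 1: 6 | 133 = 135
Step 2: 135 & 7 = 7

7


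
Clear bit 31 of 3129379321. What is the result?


3129379321 & ~(1 << 31) = 981895673

981895673


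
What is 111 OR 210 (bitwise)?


0b1101111 | 0b11010010 = 0b11111111 = 255

255


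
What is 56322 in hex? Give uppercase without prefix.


56322 = DC02 hex

DC02


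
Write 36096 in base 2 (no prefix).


36096 = 1000110100000000 in binary

1000110100000000


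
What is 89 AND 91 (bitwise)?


0b1011001 & 0b1011011 = 0b1011001 = 89

89


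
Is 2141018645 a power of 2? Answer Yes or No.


0b1111111100111010101101000010101. Multiple bits set => No

No


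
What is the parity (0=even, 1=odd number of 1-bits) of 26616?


0b110011111111000 has 10 ones => parity 0

0


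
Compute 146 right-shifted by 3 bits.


0b10010010 >> 3 = 0b10010 = 18

18


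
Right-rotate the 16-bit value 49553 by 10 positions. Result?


Rotate 0b1100000110010001 right by 10 (16-bit) = 0b110010001110000 = 25712

25712


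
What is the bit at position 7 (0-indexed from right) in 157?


0b10011101, position 7 = 1

1


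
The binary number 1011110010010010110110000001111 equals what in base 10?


1011110010010010110110000001111 in decimal = 1581870095

1581870095


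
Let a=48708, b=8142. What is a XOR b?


48708 ^ 8142 = 41354

41354


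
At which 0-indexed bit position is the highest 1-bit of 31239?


0b111101000000111. Highest set bit at position 14

14


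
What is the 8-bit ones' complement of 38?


38 ^ 255 = 217

217


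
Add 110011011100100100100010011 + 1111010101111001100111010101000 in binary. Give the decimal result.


110011011100100100100010011 + 1111010101111001100111010101000 = 10000001001010110001011110111011 = 2167084987

2167084987


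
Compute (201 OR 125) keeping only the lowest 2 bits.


Step 1: 201 | 125 = 253
Step 2: 253 & 3 = 1

1


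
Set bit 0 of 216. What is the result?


216 | (1 << 0) = 216 | 1 = 217

217


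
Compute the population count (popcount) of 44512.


0b1010110111100000 has 8 set bits

8


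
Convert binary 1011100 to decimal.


1011100 in decimal = 92

92


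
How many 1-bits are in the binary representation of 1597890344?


0b1011111001111011101111100101000 has 20 set bits

20


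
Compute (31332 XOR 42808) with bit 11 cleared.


Step 1: 31332 ^ 42808 = 56668
Step 2: 56668 & ~(1 << 11) = 54620

54620


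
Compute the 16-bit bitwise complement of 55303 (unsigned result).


~0b1101100000000111 = 0b10011111111000 = 10232 (16-bit unsigned)

10232


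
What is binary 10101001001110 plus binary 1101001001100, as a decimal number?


10101001001110 + 1101001001100 = 100010010011010 = 17562

17562


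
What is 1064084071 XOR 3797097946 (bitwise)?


0b111111011011001010001001100111 ^ 0b11100010010100110001110111011010 = 0b11011101001111111011111110111101 = 3711942589

3711942589


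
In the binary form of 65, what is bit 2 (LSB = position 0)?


0b1000001, position 2 = 0

0


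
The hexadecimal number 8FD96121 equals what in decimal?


8FD96121 hex = 2413388065 decimal

2413388065


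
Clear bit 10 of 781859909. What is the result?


781859909 & ~(1 << 10) = 781858885

781858885


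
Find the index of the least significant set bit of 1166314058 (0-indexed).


0b1000101100001001000101001001010. Lowest set bit at position 1

1


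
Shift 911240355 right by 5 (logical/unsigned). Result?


0b110110010100000110110010100011 >> 5 = 0b1101100101000001101100101 = 28476261

28476261


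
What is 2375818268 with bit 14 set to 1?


2375818268 | (1 << 14) = 2375818268 | 16384 = 2375834652

2375834652


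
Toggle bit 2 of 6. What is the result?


6 ^ (1 << 2) = 6 ^ 4 = 2

2


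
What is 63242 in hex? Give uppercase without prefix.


63242 = F70A hex

F70A


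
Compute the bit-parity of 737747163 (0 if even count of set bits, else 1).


0b101011111110010010000011011011 has 17 ones => parity 1

1


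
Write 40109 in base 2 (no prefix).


40109 = 1001110010101101 in binary

1001110010101101


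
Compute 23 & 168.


0b10111 & 0b10101000 = 0b0 = 0

0


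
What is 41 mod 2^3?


41 & 7 = 1

1


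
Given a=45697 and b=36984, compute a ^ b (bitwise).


45697 ^ 36984 = 8953

8953


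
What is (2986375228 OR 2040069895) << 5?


Step 1: 2986375228 | 2040069895 = 4221108031
Step 2: 4221108031 << 5 = 135075456992

135075456992


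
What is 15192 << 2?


0b11101101011000 << 2 = 0b1110110101100000 = 60768

60768


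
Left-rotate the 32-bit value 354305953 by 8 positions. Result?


Rotate 0b10101000111100100011110100001 left by 8 (32-bit) = 0b11110010001111010000100010101 = 508010773

508010773


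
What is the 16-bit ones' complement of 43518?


43518 ^ 65535 = 22017

22017


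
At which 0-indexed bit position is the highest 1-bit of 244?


0b11110100. Highest set bit at position 7

7


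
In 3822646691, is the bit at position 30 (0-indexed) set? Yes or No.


0b11100011110110001111010110100011, bit 30 = 1. Yes

Yes


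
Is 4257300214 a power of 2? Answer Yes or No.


0b11111101110000010011111011110110. Multiple bits set => No

No


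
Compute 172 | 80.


0b10101100 | 0b1010000 = 0b11111100 = 252

252


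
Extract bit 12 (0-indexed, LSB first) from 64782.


0b1111110100001110, position 12 = 1

1


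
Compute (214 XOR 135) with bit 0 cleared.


Step 1: 214 ^ 135 = 81
Step 2: 81 & ~(1 << 0) = 80

80


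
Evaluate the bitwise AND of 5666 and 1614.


0b1011000100010 & 0b11001001110 = 0b11000000010 = 1538

1538


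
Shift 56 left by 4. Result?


0b111000 << 4 = 0b1110000000 = 896

896


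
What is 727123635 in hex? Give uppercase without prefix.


727123635 = 2B5706B3 hex

2B5706B3


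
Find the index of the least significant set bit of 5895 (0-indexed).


0b1011100000111. Lowest set bit at position 0

0


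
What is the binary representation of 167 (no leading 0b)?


167 = 10100111 in binary

10100111


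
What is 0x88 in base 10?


88 hex = 136 decimal

136


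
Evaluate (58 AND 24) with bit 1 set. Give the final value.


Step 1: 58 & 24 = 24
Step 2: 24 | (1 << 1) = 24 | 2 = 26

26


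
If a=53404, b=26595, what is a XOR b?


53404 ^ 26595 = 46975

46975


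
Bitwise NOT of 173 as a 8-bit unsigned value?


~0b10101101 = 0b1010010 = 82 (8-bit unsigned)

82


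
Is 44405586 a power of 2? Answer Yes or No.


0b10101001011001001101010010. Multiple bits set => No

No


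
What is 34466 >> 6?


0b1000011010100010 >> 6 = 0b1000011010 = 538

538


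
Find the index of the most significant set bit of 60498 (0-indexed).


0b1110110001010010. Highest set bit at position 15

15


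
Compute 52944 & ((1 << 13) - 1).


52944 & 8191 = 3792

3792


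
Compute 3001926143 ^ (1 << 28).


3001926143 ^ (1 << 28) = 3001926143 ^ 268435456 = 2733490687

2733490687


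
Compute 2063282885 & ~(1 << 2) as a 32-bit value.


2063282885 & ~(1 << 2) = 2063282881

2063282881


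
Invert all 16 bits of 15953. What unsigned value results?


15953 ^ 65535 = 49582

49582


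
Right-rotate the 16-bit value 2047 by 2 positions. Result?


Rotate 0b11111111111 right by 2 (16-bit) = 0b1100000111111111 = 49663

49663


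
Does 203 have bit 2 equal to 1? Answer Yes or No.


0b11001011, bit 2 = 0. No

No


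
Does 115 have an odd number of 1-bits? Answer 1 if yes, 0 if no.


0b1110011 has 5 ones => parity 1

1


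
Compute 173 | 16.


0b10101101 | 0b10000 = 0b10111101 = 189

189


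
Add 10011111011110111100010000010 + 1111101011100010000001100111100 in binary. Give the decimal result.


10011111011110111100010000010 + 1111101011100010000001100111100 = 10010001011000000111101110111110 = 2439019454

2439019454


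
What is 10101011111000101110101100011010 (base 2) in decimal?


10101011111000101110101100011010 in decimal = 2883775258

2883775258


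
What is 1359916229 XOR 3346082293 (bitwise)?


0b1010001000011101010110011000101 ^ 0b11000111011100010010100111110101 = 0b10010110011111111000010100110000 = 2524939568

2524939568


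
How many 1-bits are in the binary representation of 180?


0b10110100 has 4 set bits

4


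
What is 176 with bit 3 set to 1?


176 | (1 << 3) = 176 | 8 = 184

184


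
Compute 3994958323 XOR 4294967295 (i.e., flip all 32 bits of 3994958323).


3994958323 ^ 4294967295 = 300008972

300008972


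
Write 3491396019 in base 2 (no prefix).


3491396019 = 11010000000110100111100110110011 in binary

11010000000110100111100110110011


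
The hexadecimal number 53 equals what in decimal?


53 hex = 83 decimal

83


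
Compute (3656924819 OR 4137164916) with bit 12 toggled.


Step 1: 3656924819 | 4137164916 = 4294459127
Step 2: 4294459127 ^ (1 << 12) = 4294459127 ^ 4096 = 4294455031

4294455031


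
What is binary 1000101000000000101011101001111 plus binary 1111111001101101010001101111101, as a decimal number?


1000101000000000101011101001111 + 1111111001101101010001101111101 = 11000100001101101111101011001100 = 3291937484

3291937484


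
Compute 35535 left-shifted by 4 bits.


0b1000101011001111 << 4 = 0b10001010110011110000 = 568560

568560


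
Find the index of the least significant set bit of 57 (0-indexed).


0b111001. Lowest set bit at position 0

0


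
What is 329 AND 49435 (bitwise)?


0b101001001 & 0b1100000100011011 = 0b100001001 = 265

265


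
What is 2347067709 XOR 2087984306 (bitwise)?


0b10001011111001010110100100111101 ^ 0b1111100011101000001110010110010 = 0b11110111100100010111010110001111 = 4153505167

4153505167


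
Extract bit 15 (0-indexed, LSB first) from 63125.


0b1111011010010101, position 15 = 1

1


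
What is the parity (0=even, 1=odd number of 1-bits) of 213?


0b11010101 has 5 ones => parity 1

1


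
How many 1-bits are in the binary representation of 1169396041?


0b1000101101100111001000101001001 has 14 set bits

14


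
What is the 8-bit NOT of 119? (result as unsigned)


~0b1110111 = 0b10001000 = 136 (8-bit unsigned)

136


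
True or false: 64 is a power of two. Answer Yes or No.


0b1000000. Only one bit set => Yes

Yes


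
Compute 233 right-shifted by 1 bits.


0b11101001 >> 1 = 0b1110100 = 116

116


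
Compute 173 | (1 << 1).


173 | (1 << 1) = 173 | 2 = 175

175


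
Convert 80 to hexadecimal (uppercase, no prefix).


80 = 50 hex

50


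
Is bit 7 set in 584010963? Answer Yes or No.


0b100010110011110100110011010011, bit 7 = 1. Yes

Yes


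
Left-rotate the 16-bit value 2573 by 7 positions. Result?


Rotate 0b101000001101 left by 7 (16-bit) = 0b11010000101 = 1669

1669


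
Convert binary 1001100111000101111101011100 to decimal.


1001100111000101111101011100 in decimal = 161242972

161242972


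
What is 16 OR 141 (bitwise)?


0b10000 | 0b10001101 = 0b10011101 = 157

157


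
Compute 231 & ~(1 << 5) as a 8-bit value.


231 & ~(1 << 5) = 199

199


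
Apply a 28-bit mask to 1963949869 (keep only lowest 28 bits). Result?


1963949869 & 268435455 = 84901677

84901677


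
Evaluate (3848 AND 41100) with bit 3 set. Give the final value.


Step 1: 3848 & 41100 = 8
Step 2: 8 | (1 << 3) = 8 | 8 = 8

8


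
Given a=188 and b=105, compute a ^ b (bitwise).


188 ^ 105 = 213

213


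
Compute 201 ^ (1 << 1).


201 ^ (1 << 1) = 201 ^ 2 = 203

203


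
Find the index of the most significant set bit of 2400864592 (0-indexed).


0b10001111000110100100100101010000. Highest set bit at position 31

31


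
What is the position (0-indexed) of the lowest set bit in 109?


0b1101101. Lowest set bit at position 0

0


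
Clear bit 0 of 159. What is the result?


159 & ~(1 << 0) = 158

158


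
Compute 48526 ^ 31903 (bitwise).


0b1011110110001110 ^ 0b111110010011111 = 0b1100000100010001 = 49425

49425


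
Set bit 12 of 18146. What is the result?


18146 | (1 << 12) = 18146 | 4096 = 22242

22242


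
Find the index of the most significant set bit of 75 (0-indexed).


0b1001011. Highest set bit at position 6

6


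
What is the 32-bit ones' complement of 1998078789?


1998078789 ^ 4294967295 = 2296888506

2296888506


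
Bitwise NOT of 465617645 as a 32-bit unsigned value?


~0b11011110000001100001011101101 = 0b11100100001111110011110100010010 = 3829349650 (32-bit unsigned)

3829349650


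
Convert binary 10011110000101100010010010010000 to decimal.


10011110000101100010010010010000 in decimal = 2652251280

2652251280


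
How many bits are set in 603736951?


0b100011111111000100101101110111 has 19 set bits

19


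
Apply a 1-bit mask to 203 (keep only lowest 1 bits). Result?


203 & 1 = 1

1


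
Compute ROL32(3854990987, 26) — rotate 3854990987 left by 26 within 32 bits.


Rotate 0b11100101110001100111111010001011 left by 26 (32-bit) = 0b101111100101110001100111111010 = 798431738

798431738


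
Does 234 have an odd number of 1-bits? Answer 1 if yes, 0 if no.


0b11101010 has 5 ones => parity 1

1


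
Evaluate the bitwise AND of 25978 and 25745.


0b110010101111010 & 0b110010010010001 = 0b110010000010000 = 25616

25616


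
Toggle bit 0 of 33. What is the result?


33 ^ (1 << 0) = 33 ^ 1 = 32

32


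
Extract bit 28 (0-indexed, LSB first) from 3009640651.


0b10110011011000110111100011001011, position 28 = 1

1


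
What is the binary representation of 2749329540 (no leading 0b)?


2749329540 = 10100011110111110111000010000100 in binary

10100011110111110111000010000100


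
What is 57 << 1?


0b111001 << 1 = 0b1110010 = 114

114


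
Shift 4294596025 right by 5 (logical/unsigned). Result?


0b11111111111110100101010110111001 >> 5 = 0b111111111111101001010101101 = 134206125

134206125


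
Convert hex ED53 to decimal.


ED53 hex = 60755 decimal

60755


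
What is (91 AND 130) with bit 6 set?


Step 1: 91 & 130 = 2
Step 2: 2 | (1 << 6) = 2 | 64 = 66

66


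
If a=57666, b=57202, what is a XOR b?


57666 ^ 57202 = 15920

15920


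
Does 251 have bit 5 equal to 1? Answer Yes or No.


0b11111011, bit 5 = 1. Yes

Yes


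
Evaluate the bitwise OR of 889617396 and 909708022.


0b110101000001100111101111110100 | 0b110110001110010000101011110110 = 0b110111001111110111101111110110 = 926907382

926907382


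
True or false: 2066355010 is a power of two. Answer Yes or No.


0b1111011001010100001001101000010. Multiple bits set => No

No


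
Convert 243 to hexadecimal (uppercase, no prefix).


243 = F3 hex

F3


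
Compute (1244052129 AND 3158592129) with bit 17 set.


Step 1: 1244052129 & 3158592129 = 134482561
Step 2: 134482561 | (1 << 17) = 134482561 | 131072 = 134613633

134613633


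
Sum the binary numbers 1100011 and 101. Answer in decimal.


1100011 + 101 = 1101000 = 104

104


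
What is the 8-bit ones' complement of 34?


34 ^ 255 = 221

221


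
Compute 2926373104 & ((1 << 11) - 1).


2926373104 & 2047 = 240

240


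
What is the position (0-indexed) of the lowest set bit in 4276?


0b1000010110100. Lowest set bit at position 2

2


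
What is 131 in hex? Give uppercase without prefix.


131 = 83 hex

83


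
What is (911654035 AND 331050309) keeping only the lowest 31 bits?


Step 1: 911654035 & 331050309 = 303180801
Step 2: 303180801 & 2147483647 = 303180801

303180801


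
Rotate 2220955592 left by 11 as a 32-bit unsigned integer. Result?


Rotate 0b10000100011000010001011111001000 left by 11 (32-bit) = 0b1000101111100100010000100011 = 146687011

146687011


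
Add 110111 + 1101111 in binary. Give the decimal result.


110111 + 1101111 = 10100110 = 166

166


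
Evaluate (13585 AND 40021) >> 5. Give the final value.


Step 1: 13585 & 40021 = 5137
Step 2: 5137 >> 5 = 160

160


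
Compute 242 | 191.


0b11110010 | 0b10111111 = 0b11111111 = 255

255


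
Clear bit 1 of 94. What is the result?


94 & ~(1 << 1) = 92

92


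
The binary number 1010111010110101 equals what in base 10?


1010111010110101 in decimal = 44725

44725


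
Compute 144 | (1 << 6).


144 | (1 << 6) = 144 | 64 = 208

208


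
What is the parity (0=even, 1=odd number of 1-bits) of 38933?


0b1001100000010101 has 6 ones => parity 0

0


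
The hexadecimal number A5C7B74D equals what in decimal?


A5C7B74D hex = 2781329229 decimal

2781329229


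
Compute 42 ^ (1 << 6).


42 ^ (1 << 6) = 42 ^ 64 = 106

106


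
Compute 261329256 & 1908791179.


0b1111100100111001000101101000 & 0b1110001110001011101011110001011 = 0b1100000011001000100001000 = 25268488

25268488


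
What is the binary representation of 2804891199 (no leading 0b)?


2804891199 = 10100111001011110011111000111111 in binary

10100111001011110011111000111111


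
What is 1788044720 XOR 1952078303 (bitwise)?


0b1101010100100110110010110110000 ^ 0b1110100010110100101100111011111 = 0b11110110010010011110001101111 = 516504687

516504687


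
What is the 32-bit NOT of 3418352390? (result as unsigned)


~0b11001011101111111110101100000110 = 0b110100010000000001010011111001 = 876614905 (32-bit unsigned)

876614905


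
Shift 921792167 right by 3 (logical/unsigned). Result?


0b110110111100010110111010100111 >> 3 = 0b110110111100010110111010100 = 115224020

115224020


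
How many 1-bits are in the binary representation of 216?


0b11011000 has 4 set bits

4


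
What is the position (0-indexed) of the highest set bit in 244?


0b11110100. Highest set bit at position 7

7


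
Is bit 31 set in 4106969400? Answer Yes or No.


0b11110100110010110110000100111000, bit 31 = 1. Yes

Yes


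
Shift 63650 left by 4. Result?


0b1111100010100010 << 4 = 0b11111000101000100000 = 1018400

1018400


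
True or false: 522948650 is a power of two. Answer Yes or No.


0b11111001010111001000000101010. Multiple bits set => No

No


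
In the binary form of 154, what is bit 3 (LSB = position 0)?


0b10011010, position 3 = 1

1


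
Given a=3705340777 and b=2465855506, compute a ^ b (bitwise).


3705340777 ^ 2465855506 = 1310915451

1310915451


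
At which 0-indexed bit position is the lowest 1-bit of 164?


0b10100100. Lowest set bit at position 2

2


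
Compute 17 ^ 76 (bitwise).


0b10001 ^ 0b1001100 = 0b1011101 = 93

93


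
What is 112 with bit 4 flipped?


112 ^ (1 << 4) = 112 ^ 16 = 96

96


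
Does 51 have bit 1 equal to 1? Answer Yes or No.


0b110011, bit 1 = 1. Yes

Yes


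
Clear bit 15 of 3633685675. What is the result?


3633685675 & ~(1 << 15) = 3633652907

3633652907


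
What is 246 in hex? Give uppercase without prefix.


246 = F6 hex

F6


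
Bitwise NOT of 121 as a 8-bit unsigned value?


~0b1111001 = 0b10000110 = 134 (8-bit unsigned)

134


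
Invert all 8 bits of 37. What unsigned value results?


37 ^ 255 = 218

218


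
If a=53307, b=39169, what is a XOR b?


53307 ^ 39169 = 18746

18746


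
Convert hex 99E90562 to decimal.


99E90562 hex = 2582185314 decimal

2582185314


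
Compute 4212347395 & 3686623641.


0b11111011000100110101001000000011 & 0b11011011101111010110100110011001 = 0b11011011000100010100000000000001 = 3675340801

3675340801


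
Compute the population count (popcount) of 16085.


0b11111011010101 has 10 set bits

10


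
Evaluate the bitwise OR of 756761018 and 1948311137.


0b101101000110110100000110111010 | 0b1110100001000001101111001100001 = 0b1111101001110111101111111111011 = 2101075963

2101075963


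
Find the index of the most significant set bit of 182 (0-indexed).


0b10110110. Highest set bit at position 7

7


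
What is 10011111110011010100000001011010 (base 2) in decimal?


10011111110011010100000001011010 in decimal = 2681028698

2681028698


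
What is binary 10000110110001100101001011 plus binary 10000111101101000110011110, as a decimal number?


10000110110001100101001011 + 10000111101101000110011110 = 100001110011110101011101001 = 70904553

70904553


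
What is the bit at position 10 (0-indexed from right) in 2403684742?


0b10001111010001010101000110000110, position 10 = 0

0


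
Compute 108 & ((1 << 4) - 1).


108 & 15 = 12

12


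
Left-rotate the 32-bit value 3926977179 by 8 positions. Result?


Rotate 0b11101010000100001110101010011011 left by 8 (32-bit) = 0b10000111010101001101111101010 = 283810794

283810794


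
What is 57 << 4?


0b111001 << 4 = 0b1110010000 = 912

912


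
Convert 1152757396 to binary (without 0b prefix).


1152757396 = 1000100101101011010111010010100 in binary

1000100101101011010111010010100


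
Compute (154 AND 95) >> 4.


Step 1: 154 & 95 = 26
Step 2: 26 >> 4 = 1

1


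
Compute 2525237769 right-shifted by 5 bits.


0b10010110100001000001001000001001 >> 5 = 0b100101101000010000010010000 = 78913680

78913680


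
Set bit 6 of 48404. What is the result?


48404 | (1 << 6) = 48404 | 64 = 48468

48468


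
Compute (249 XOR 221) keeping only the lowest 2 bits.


Step 1: 249 ^ 221 = 36
Step 2: 36 & 3 = 0

0


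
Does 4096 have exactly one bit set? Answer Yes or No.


0b1000000000000. Only one bit set => Yes

Yes


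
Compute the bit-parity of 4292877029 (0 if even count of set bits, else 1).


0b11111111111000000001101011100101 has 19 ones => parity 1

1


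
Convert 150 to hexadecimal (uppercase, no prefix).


150 = 96 hex

96


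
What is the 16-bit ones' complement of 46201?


46201 ^ 65535 = 19334

19334


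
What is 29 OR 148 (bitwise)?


0b11101 | 0b10010100 = 0b10011101 = 157

157


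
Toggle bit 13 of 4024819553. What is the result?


4024819553 ^ (1 << 13) = 4024819553 ^ 8192 = 4024827745

4024827745


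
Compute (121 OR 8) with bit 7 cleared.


Step 1: 121 | 8 = 121
Step 2: 121 & ~(1 << 7) = 121

121


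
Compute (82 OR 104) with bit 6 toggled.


Step 1: 82 | 104 = 122
Step 2: 122 ^ (1 << 6) = 122 ^ 64 = 58

58


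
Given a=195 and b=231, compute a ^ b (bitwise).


195 ^ 231 = 36

36


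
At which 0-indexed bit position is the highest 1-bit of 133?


0b10000101. Highest set bit at position 7

7
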